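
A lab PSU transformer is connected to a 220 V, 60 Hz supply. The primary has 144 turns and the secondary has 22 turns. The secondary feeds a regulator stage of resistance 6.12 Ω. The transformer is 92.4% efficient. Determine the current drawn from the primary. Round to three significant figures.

V_s = 220 × 22/144 = 33.611 V.
I_s = V_s/R = 33.611/6.12 = 5.4920 A.
P_out = V_s I_s = 33.611 × 5.4920 = 184.59 W.
P_in = P_out/η = 184.59/0.924 = 199.78 W.
I_p = P_in/V_p = 199.78/220 = 0.908 A.

I_p ≈ 0.908 A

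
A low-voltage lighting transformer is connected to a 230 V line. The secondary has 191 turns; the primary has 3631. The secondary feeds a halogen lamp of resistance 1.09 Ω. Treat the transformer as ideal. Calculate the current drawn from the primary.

I_p ≈ 0.584 A

V_s = V_p × N_s/N_p = 230 × 191/3631 = 12.099 V.
I_s = V_s/R = 12.099/1.09 = 11.100 A.
For an ideal transformer I_p N_p = I_s N_s, so I_p = 11.100 × 191/3631 = 0.584 A.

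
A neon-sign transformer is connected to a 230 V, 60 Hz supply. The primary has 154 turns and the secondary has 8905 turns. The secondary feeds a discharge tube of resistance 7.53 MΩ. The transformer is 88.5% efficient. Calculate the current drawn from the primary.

V_s = 230 × 8905/154 = 13300 V.
I_s = V_s/R = 13300/(7.53×10^6) = 0.0017662 A.
P_out = V_s I_s = 13300 × 0.0017662 = 23.490 W.
P_in = P_out/η = 23.490/0.885 = 26.543 W.
I_p = P_in/V_p = 26.543/230 = 0.115 A.

I_p ≈ 0.115 A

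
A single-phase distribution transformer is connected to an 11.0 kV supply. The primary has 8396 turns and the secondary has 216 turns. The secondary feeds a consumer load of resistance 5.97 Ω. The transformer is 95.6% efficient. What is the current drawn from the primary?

I_p ≈ 1.28 A

V_s = 11000 × 216/8396 = 282.99 V.
I_s = V_s/R = 282.99/5.97 = 47.402 A.
P_out = V_s I_s = 282.99 × 47.402 = 13414 W.
P_in = P_out/η = 13414/0.956 = 14032 W.
I_p = P_in/V_p = 14032/11000 = 1.28 A.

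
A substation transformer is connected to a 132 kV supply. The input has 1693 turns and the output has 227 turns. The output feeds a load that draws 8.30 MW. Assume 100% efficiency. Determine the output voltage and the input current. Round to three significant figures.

V_out = V_in × N_out/N_in = 132000 × 227/1693 = 17699 V.
I_out = P/V_out = 8.30×10^6/17699 = 468.96 A.
I_in = I_out × N_out/N_in = 468.96 × 227/1693 = 62.9 A.

V_out ≈ 17700 V, I_in ≈ 62.9 A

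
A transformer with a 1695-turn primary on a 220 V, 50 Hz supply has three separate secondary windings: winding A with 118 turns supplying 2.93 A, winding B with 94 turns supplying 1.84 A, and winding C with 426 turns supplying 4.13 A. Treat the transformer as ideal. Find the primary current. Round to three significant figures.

V_A = 220 × 118/1695 = 15.316 V; V_B = 220 × 94/1695 = 12.201 V; V_C = 220 × 426/1695 = 55.292 V.
P_out = V_A I_A + V_B I_B + V_C I_C = 15.316×2.93 + 12.201×1.84 + 55.292×4.13 = 44.875 + 22.449 + 228.36 = 295.68 W.
Ideal ⇒ P_in = P_out, so I_p = P_out/V_p = 295.68/220 = 1.34 A.

I_p ≈ 1.34 A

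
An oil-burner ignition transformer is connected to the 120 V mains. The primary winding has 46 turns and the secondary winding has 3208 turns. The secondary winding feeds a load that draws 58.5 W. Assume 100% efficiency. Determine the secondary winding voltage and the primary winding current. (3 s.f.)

V_s = V_p × N_s/N_p = 120 × 3208/46 = 8368.7 V.
I_s = P/V_s = 58.5/8368.7 = 0.0069903 A.
I_p = I_s × N_s/N_p = 0.0069903 × 3208/46 = 0.487 A.

V_s ≈ 8370 V, I_p ≈ 0.487 A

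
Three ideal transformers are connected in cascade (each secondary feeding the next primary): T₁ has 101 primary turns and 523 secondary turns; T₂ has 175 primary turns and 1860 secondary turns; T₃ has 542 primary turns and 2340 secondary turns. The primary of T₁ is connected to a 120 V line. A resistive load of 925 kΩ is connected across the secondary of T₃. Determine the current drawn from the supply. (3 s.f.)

I_supply ≈ 7.32 A

Secondary of T₁: V = 120.00 × 523/101 = 621.39 V.
Secondary of T₂: V = 621.39 × 1860/175 = 6604.4 V.
Secondary of T₃: V = 6604.4 × 2340/542 = 28514 V.
I_load = 28514/925000 = 0.030826 A, so P_out = 28514 × 0.030826 = 878.95 W.
All ideal ⇒ P_in = P_out, so I_supply = 878.95/120 = 7.32 A.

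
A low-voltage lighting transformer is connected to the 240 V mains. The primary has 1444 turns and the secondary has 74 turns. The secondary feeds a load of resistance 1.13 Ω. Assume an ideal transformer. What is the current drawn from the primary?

I_p ≈ 0.558 A

V_s = V_p × N_s/N_p = 240 × 74/1444 = 12.299 V.
I_s = V_s/R = 12.299/1.13 = 10.884 A.
For an ideal transformer I_p N_p = I_s N_s, so I_p = 10.884 × 74/1444 = 0.558 A.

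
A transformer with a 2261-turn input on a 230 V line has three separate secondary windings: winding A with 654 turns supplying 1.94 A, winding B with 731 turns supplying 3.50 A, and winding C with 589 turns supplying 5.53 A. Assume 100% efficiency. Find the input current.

I_in ≈ 3.13 A

V_A = 230 × 654/2261 = 66.528 V; V_B = 230 × 731/2261 = 74.361 V; V_C = 230 × 589/2261 = 59.916 V.
P_out = V_A I_A + V_B I_B + V_C I_C = 66.528×1.94 + 74.361×3.50 + 59.916×5.53 = 129.06 + 260.26 + 331.34 = 720.66 W.
Ideal ⇒ P_in = P_out, so I_in = P_out/V_in = 720.66/230 = 3.13 A.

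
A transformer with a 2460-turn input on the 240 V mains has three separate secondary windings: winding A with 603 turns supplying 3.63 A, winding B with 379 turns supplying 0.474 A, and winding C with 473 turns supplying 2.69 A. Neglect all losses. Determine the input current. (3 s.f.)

V_A = 240 × 603/2460 = 58.829 V; V_B = 240 × 379/2460 = 36.976 V; V_C = 240 × 473/2460 = 46.146 V.
P_out = V_A I_A + V_B I_B + V_C I_C = 58.829×3.63 + 36.976×0.474 + 46.146×2.69 = 213.55 + 17.526 + 124.13 = 355.21 W.
Ideal ⇒ P_in = P_out, so I_in = P_out/V_in = 355.21/240 = 1.48 A.

I_in ≈ 1.48 A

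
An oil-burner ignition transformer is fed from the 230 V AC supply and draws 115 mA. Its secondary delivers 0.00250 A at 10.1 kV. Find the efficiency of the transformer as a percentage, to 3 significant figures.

P_in = 230 × 0.115 = 26.4500 W.
P_out = 10100 × 0.00250 = 25.2500 W.
η = P_out/P_in = 25.2500/26.4500 = 0.955.

η ≈ 95.5%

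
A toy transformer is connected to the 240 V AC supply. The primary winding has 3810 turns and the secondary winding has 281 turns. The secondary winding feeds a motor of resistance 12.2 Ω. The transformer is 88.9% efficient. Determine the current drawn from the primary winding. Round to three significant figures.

V_s = 240 × 281/3810 = 17.701 V.
I_s = V_s/R = 17.701/12.2 = 1.4509 A.
P_out = V_s I_s = 17.701 × 1.4509 = 25.682 W.
P_in = P_out/η = 25.682/0.889 = 28.888 W.
I_p = P_in/V_p = 28.888/240 = 0.120 A.

I_p ≈ 0.120 A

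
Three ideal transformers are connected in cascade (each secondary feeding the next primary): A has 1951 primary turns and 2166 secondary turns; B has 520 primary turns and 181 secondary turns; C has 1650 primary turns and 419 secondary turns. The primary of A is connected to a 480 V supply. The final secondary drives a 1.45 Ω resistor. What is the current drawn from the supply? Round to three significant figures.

Secondary of A: V = 480.00 × 2166/1951 = 532.90 V.
Secondary of B: V = 532.90 × 181/520 = 185.49 V.
Secondary of C: V = 185.49 × 419/1650 = 47.103 V.
I_load = 47.103/1.45 = 32.485 A, so P_out = 47.103 × 32.485 = 1530.1 W.
All ideal ⇒ P_in = P_out, so I_supply = 1530.1/480 = 3.19 A.

I_supply ≈ 3.19 A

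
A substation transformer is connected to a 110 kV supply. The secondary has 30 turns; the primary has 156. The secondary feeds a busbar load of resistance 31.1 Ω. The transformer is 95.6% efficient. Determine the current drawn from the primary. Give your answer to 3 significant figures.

V_s = 110000 × 30/156 = 21154 V.
I_s = V_s/R = 21154/31.1 = 680.19 A.
P_out = V_s I_s = 21154 × 680.19 = 1.4389×10^7 W.
P_in = P_out/η = 1.4389×10^7/0.956 = 1.5051×10^7 W.
I_p = P_in/V_p = 1.5051×10^7/110000 = 137 A.

I_p ≈ 137 A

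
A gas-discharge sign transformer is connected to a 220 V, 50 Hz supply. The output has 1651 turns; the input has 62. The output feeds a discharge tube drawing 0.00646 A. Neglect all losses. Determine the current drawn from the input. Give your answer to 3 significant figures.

I_in ≈ 0.172 A

For an ideal transformer I_in N_in = I_out N_out, so I_in = 0.00646 × 1651/62 = 0.172 A.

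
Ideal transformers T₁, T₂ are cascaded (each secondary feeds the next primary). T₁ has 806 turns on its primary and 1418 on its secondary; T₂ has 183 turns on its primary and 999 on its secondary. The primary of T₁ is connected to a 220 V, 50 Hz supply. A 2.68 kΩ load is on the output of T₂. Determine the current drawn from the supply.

Secondary of T₁: V = 220.00 × 1418/806 = 387.05 V.
Secondary of T₂: V = 387.05 × 999/183 = 2112.9 V.
I_load = 2112.9/2680 = 0.78839 A, so P_out = 2112.9 × 0.78839 = 1665.8 W.
All ideal ⇒ P_in = P_out, so I_supply = 1665.8/220 = 7.57 A.

I_supply ≈ 7.57 A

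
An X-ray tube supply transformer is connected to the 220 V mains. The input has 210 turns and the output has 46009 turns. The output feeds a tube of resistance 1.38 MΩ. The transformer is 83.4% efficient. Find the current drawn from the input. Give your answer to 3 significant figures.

I_in ≈ 9.18 A

V_out = 220 × 46009/210 = 48200 V.
I_out = V_out/R = 48200/(1.38×10^6) = 0.034927 A.
P_out = V_out I_out = 48200 × 0.034927 = 1683.5 W.
P_in = P_out/η = 1683.5/0.834 = 2018.6 W.
I_in = P_in/V_in = 2018.6/220 = 9.18 A.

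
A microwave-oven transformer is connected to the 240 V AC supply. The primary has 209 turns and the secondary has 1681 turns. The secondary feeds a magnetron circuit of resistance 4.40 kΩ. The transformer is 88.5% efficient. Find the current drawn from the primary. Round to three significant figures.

I_p ≈ 3.99 A

V_s = 240 × 1681/209 = 1930.3 V.
I_s = V_s/R = 1930.3/4400 = 0.43871 A.
P_out = V_s I_s = 1930.3 × 0.43871 = 846.86 W.
P_in = P_out/η = 846.86/0.885 = 956.91 W.
I_p = P_in/V_p = 956.91/240 = 3.99 A.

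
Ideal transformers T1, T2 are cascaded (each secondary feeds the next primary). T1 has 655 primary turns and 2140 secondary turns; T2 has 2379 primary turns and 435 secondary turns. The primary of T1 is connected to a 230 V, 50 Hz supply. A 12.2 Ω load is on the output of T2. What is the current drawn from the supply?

Secondary of T1: V = 230.00 × 2140/655 = 751.45 V.
Secondary of T2: V = 751.45 × 435/2379 = 137.40 V.
I_load = 137.40/12.2 = 11.263 A, so P_out = 137.40 × 11.263 = 1547.5 W.
All ideal ⇒ P_in = P_out, so I_supply = 1547.5/230 = 6.73 A.

I_supply ≈ 6.73 A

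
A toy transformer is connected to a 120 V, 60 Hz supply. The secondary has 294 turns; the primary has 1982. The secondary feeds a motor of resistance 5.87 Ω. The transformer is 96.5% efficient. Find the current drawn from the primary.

I_p ≈ 0.466 A

V_s = 120 × 294/1982 = 17.800 V.
I_s = V_s/R = 17.800/5.87 = 3.0324 A.
P_out = V_s I_s = 17.800 × 3.0324 = 53.977 W.
P_in = P_out/η = 53.977/0.965 = 55.935 W.
I_p = P_in/V_p = 55.935/120 = 0.466 A.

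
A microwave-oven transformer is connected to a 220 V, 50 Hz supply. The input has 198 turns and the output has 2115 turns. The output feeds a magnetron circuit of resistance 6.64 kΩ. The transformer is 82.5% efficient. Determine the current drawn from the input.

I_in ≈ 4.58 A

V_out = 220 × 2115/198 = 2350.0 V.
I_out = V_out/R = 2350.0/6640 = 0.35392 A.
P_out = V_out I_out = 2350.0 × 0.35392 = 831.70 W.
P_in = P_out/η = 831.70/0.825 = 1008.1 W.
I_in = P_in/V_in = 1008.1/220 = 4.58 A.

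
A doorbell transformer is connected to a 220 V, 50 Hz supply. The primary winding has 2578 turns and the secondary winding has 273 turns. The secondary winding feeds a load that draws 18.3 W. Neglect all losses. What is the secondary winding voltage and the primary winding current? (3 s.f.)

V_s = V_p × N_s/N_p = 220 × 273/2578 = 23.297 V.
I_s = P/V_s = 18.3/23.297 = 0.78550 A.
I_p = I_s × N_s/N_p = 0.78550 × 273/2578 = 0.0832 A.

V_s ≈ 23.3 V, I_p ≈ 0.0832 A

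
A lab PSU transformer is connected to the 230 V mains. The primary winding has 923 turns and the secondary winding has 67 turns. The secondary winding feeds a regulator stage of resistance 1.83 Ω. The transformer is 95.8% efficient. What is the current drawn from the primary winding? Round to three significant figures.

I_p ≈ 0.691 A

V_s = 230 × 67/923 = 16.696 V.
I_s = V_s/R = 16.696/1.83 = 9.1233 A.
P_out = V_s I_s = 16.696 × 9.1233 = 152.32 W.
P_in = P_out/η = 152.32/0.958 = 159.00 W.
I_p = P_in/V_p = 159.00/230 = 0.691 A.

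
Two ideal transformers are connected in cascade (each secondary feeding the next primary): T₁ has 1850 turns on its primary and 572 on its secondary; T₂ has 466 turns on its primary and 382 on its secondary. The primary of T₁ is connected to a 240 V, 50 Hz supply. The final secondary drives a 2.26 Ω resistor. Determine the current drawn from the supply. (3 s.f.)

Secondary of T₁: V = 240.00 × 572/1850 = 74.205 V.
Secondary of T₂: V = 74.205 × 382/466 = 60.829 V.
I_load = 60.829/2.26 = 26.916 A, so P_out = 60.829 × 26.916 = 1637.3 W.
All ideal ⇒ P_in = P_out, so I_supply = 1637.3/240 = 6.82 A.

I_supply ≈ 6.82 A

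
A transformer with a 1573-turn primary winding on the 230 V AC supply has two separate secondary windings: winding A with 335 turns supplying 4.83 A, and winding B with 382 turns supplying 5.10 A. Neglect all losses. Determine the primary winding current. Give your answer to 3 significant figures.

V_A = 230 × 335/1573 = 48.983 V; V_B = 230 × 382/1573 = 55.855 V.
P_out = V_A I_A + V_B I_B = 48.983×4.83 + 55.855×5.10 = 236.59 + 284.86 = 521.45 W.
Ideal ⇒ P_in = P_out, so I_p = P_out/V_p = 521.45/230 = 2.27 A.

I_p ≈ 2.27 A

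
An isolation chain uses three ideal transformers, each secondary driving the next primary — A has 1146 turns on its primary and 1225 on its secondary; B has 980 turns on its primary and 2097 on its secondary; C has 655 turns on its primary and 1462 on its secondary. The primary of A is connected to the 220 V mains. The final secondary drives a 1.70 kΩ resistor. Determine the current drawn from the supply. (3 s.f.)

I_supply ≈ 3.37 A

Secondary of A: V = 220.00 × 1225/1146 = 235.17 V.
Secondary of B: V = 235.17 × 2097/980 = 503.21 V.
Secondary of C: V = 503.21 × 1462/655 = 1123.2 V.
I_load = 1123.2/1700 = 0.66070 A, so P_out = 1123.2 × 0.66070 = 742.09 W.
All ideal ⇒ P_in = P_out, so I_supply = 742.09/220 = 3.37 A.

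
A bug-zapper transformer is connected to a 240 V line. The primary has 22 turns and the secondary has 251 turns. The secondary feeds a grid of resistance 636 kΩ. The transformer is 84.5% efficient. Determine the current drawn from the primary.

I_p ≈ 0.0581 A

V_s = 240 × 251/22 = 2738.2 V.
I_s = V_s/R = 2738.2/636000 = 0.0043053 A.
P_out = V_s I_s = 2738.2 × 0.0043053 = 11.789 W.
P_in = P_out/η = 11.789/0.845 = 13.951 W.
I_p = P_in/V_p = 13.951/240 = 0.0581 A.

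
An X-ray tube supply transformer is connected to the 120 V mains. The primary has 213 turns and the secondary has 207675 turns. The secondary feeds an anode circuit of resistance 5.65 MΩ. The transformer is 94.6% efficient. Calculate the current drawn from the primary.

I_p ≈ 21.3 A

V_s = 120 × 207675/213 = 117000 V.
I_s = V_s/R = 117000/(5.65×10^6) = 0.020708 A.
P_out = V_s I_s = 117000 × 0.020708 = 2422.8 W.
P_in = P_out/η = 2422.8/0.946 = 2561.1 W.
I_p = P_in/V_p = 2561.1/120 = 21.3 A.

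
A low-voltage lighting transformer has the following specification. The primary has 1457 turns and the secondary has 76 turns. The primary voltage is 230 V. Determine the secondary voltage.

V_s ≈ 12.0 V

V_s/V_p = N_s/N_p, so V_s = 230 × 76/1457 = 12.0 V.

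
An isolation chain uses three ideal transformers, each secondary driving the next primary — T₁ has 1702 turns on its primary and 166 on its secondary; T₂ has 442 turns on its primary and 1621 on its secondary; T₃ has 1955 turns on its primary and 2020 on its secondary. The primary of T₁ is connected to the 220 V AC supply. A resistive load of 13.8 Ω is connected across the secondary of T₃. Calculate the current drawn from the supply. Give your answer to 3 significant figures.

Secondary of T₁: V = 220.00 × 166/1702 = 21.457 V.
Secondary of T₂: V = 21.457 × 1621/442 = 78.692 V.
Secondary of T₃: V = 78.692 × 2020/1955 = 81.309 V.
I_load = 81.309/13.8 = 5.8919 A, so P_out = 81.309 × 5.8919 = 479.06 W.
All ideal ⇒ P_in = P_out, so I_supply = 479.06/220 = 2.18 A.

I_supply ≈ 2.18 A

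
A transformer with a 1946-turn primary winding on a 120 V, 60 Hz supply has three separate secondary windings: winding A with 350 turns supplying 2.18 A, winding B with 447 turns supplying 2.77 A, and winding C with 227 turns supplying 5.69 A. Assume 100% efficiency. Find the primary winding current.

V_A = 120 × 350/1946 = 21.583 V; V_B = 120 × 447/1946 = 27.564 V; V_C = 120 × 227/1946 = 13.998 V.
P_out = V_A I_A + V_B I_B + V_C I_C = 21.583×2.18 + 27.564×2.77 + 13.998×5.69 = 47.050 + 76.353 + 79.648 = 203.05 W.
Ideal ⇒ P_in = P_out, so I_p = P_out/V_p = 203.05/120 = 1.69 A.

I_p ≈ 1.69 A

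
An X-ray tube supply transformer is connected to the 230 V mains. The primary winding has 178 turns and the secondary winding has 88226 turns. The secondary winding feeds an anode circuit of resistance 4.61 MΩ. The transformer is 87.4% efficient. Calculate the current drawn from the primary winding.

I_p ≈ 14.0 A

V_s = 230 × 88226/178 = 114000 V.
I_s = V_s/R = 114000/(4.61×10^6) = 0.024729 A.
P_out = V_s I_s = 114000 × 0.024729 = 2819.1 W.
P_in = P_out/η = 2819.1/0.874 = 3225.5 W.
I_p = P_in/V_p = 3225.5/230 = 14.0 A.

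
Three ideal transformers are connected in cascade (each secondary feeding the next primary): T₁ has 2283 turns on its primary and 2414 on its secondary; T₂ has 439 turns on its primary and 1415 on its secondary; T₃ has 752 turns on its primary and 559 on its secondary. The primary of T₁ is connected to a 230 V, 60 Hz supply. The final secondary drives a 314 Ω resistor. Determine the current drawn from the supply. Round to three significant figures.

I_supply ≈ 4.70 A

After T₁: V = 230.00 × 2414/2283 = 243.20 V.
After T₂: V = 243.20 × 1415/439 = 783.88 V.
After T₃: V = 783.88 × 559/752 = 582.70 V.
I_load = 582.70/314 = 1.8557 A, so P_out = 582.70 × 1.8557 = 1081.3 W.
All ideal ⇒ P_in = P_out, so I_supply = 1081.3/230 = 4.70 A.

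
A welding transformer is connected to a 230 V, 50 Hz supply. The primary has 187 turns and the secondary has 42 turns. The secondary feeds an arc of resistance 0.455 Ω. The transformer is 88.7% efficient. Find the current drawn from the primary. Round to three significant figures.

V_s = 230 × 42/187 = 51.658 V.
I_s = V_s/R = 51.658/0.455 = 113.53 A.
P_out = V_s I_s = 51.658 × 113.53 = 5864.9 W.
P_in = P_out/η = 5864.9/0.887 = 6612.0 W.
I_p = P_in/V_p = 6612.0/230 = 28.7 A.

I_p ≈ 28.7 A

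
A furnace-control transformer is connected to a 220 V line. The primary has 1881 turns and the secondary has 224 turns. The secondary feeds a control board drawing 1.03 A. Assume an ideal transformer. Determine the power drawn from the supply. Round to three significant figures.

I_p = I_s × N_s/N_p = 1.03 × 224/1881 = 0.12266 A.
P = V_p I_p = 220 × 0.12266 = 27.0 W.

P ≈ 27.0 W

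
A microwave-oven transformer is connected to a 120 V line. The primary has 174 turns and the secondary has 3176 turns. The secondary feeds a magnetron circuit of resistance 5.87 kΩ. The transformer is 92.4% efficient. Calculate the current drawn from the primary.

V_s = 120 × 3176/174 = 2190.3 V.
I_s = V_s/R = 2190.3/5870 = 0.37314 A.
P_out = V_s I_s = 2190.3 × 0.37314 = 817.31 W.
P_in = P_out/η = 817.31/0.924 = 884.53 W.
I_p = P_in/V_p = 884.53/120 = 7.37 A.

I_p ≈ 7.37 A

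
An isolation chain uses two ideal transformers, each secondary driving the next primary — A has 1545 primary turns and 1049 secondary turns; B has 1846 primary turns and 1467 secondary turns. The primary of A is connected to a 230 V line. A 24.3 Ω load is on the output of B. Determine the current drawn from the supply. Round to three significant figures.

I_supply ≈ 2.76 A

Secondary of A: V = 230.00 × 1049/1545 = 156.16 V.
Secondary of B: V = 156.16 × 1467/1846 = 124.10 V.
I_load = 124.10/24.3 = 5.1070 A, so P_out = 124.10 × 5.1070 = 633.78 W.
All ideal ⇒ P_in = P_out, so I_supply = 633.78/230 = 2.76 A.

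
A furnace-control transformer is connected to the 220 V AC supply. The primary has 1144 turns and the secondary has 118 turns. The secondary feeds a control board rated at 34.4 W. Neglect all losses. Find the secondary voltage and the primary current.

V_s ≈ 22.7 V, I_p ≈ 0.156 A

V_s = V_p × N_s/N_p = 220 × 118/1144 = 22.692 V.
I_s = P/V_s = 34.4/22.692 = 1.5159 A.
I_p = I_s × N_s/N_p = 1.5159 × 118/1144 = 0.156 A.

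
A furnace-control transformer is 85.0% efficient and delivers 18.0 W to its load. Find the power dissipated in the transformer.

P_in = P_out/η = 18.0/0.850 = 21.1765 W.
P_loss = P_in − P_out = 21.1765 − 18.0 = 3.18 W.

P_loss ≈ 3.18 W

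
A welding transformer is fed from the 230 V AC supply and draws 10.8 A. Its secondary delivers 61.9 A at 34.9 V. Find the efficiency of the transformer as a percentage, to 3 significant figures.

η ≈ 87.0%

P_in = 230 × 10.8 = 2484.00 W.
P_out = 34.9 × 61.9 = 2160.31 W.
η = P_out/P_in = 2160.31/2484.00 = 0.870.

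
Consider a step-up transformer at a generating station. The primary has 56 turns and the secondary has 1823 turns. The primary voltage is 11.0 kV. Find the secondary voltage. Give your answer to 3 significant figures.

V_s ≈ 358000 V

V_s/V_p = N_s/N_p, so V_s = 11000 × 1823/56 = 358000 V.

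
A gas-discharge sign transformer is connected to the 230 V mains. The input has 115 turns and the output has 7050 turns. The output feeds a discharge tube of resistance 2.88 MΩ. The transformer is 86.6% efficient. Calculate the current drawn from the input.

I_in ≈ 0.347 A

V_out = 230 × 7050/115 = 14100 V.
I_out = V_out/R = 14100/(2.88×10^6) = 0.0048958 A.
P_out = V_out I_out = 14100 × 0.0048958 = 69.031 W.
P_in = P_out/η = 69.031/0.866 = 79.713 W.
I_in = P_in/V_in = 79.713/230 = 0.347 A.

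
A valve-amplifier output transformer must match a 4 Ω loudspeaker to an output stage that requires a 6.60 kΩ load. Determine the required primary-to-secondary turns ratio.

N_p/N_s ≈ 40.6

Z_p/Z_s = (N_p/N_s)², so N_p/N_s = √(6600/4) = √1650 = 40.6.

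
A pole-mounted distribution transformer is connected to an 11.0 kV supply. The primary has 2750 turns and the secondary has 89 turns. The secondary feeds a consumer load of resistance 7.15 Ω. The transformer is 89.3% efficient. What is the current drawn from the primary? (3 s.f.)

I_p ≈ 1.80 A

V_s = 11000 × 89/2750 = 356.00 V.
I_s = V_s/R = 356.00/7.15 = 49.790 A.
P_out = V_s I_s = 356.00 × 49.790 = 17725 W.
P_in = P_out/η = 17725/0.893 = 19849 W.
I_p = P_in/V_p = 19849/11000 = 1.80 A.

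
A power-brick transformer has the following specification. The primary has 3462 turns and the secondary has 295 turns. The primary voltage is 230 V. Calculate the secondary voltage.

V_s ≈ 19.6 V

V_s/V_p = N_s/N_p, so V_s = 230 × 295/3462 = 19.6 V.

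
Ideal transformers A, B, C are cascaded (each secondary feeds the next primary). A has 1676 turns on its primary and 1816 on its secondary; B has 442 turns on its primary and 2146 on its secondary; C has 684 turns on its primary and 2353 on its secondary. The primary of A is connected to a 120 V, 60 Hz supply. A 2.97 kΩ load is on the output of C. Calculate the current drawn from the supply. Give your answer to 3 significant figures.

I_supply ≈ 13.2 A

After A: V = 120.00 × 1816/1676 = 130.02 V.
After B: V = 130.02 × 2146/442 = 631.29 V.
After C: V = 631.29 × 2353/684 = 2171.7 V.
I_load = 2171.7/2970 = 0.73121 A, so P_out = 2171.7 × 0.73121 = 1587.9 W.
All ideal ⇒ P_in = P_out, so I_supply = 1587.9/120 = 13.2 A.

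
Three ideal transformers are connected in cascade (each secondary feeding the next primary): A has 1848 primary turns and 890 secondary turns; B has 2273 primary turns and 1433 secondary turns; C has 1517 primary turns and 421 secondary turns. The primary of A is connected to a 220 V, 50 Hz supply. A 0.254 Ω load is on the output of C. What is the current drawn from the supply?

Secondary of A: V = 220.00 × 890/1848 = 105.95 V.
Secondary of B: V = 105.95 × 1433/2273 = 66.797 V.
Secondary of C: V = 66.797 × 421/1517 = 18.538 V.
I_load = 18.538/0.254 = 72.983 A, so P_out = 18.538 × 72.983 = 1352.9 W.
All ideal ⇒ P_in = P_out, so I_supply = 1352.9/220 = 6.15 A.

I_supply ≈ 6.15 A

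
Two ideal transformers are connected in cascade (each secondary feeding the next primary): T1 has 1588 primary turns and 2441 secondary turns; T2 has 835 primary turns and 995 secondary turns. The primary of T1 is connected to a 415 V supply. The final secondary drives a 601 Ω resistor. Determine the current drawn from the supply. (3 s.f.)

Secondary of T1: V = 415.00 × 2441/1588 = 637.92 V.
Secondary of T2: V = 637.92 × 995/835 = 760.15 V.
I_load = 760.15/601 = 1.2648 A, so P_out = 760.15 × 1.2648 = 961.46 W.
All ideal ⇒ P_in = P_out, so I_supply = 961.46/415 = 2.32 A.

I_supply ≈ 2.32 A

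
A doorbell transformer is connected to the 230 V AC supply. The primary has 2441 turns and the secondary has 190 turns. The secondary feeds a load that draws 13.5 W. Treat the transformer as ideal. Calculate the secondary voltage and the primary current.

V_s = V_p × N_s/N_p = 230 × 190/2441 = 17.902 V.
I_s = P/V_s = 13.5/17.902 = 0.75408 A.
I_p = I_s × N_s/N_p = 0.75408 × 190/2441 = 0.0587 A.

V_s ≈ 17.9 V, I_p ≈ 0.0587 A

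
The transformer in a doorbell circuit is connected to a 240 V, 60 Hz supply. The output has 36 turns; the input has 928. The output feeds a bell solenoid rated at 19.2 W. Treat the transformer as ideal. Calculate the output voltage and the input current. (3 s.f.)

V_out = V_in × N_out/N_in = 240 × 36/928 = 9.3103 V.
I_out = P/V_out = 19.2/9.3103 = 2.0622 A.
I_in = I_out × N_out/N_in = 2.0622 × 36/928 = 0.0800 A.

V_out ≈ 9.31 V, I_in ≈ 0.0800 A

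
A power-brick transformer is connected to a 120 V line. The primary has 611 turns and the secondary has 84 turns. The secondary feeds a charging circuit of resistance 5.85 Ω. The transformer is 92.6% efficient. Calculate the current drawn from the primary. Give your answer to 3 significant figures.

I_p ≈ 0.419 A

V_s = 120 × 84/611 = 16.498 V.
I_s = V_s/R = 16.498/5.85 = 2.8201 A.
P_out = V_s I_s = 16.498 × 2.8201 = 46.525 W.
P_in = P_out/η = 46.525/0.926 = 50.243 W.
I_p = P_in/V_p = 50.243/120 = 0.419 A.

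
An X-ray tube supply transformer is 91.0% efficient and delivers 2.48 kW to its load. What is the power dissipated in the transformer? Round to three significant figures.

P_loss ≈ 245 W

P_in = P_out/η = 2480/0.910 = 2725.27 W.
P_loss = P_in − P_out = 2725.27 − 2480 = 245 W.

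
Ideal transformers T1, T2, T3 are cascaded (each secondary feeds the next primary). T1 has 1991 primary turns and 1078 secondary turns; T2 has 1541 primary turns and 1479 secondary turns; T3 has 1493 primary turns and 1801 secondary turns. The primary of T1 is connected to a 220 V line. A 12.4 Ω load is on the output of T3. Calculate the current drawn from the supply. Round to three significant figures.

Secondary of T1: V = 220.00 × 1078/1991 = 119.12 V.
Secondary of T2: V = 119.12 × 1479/1541 = 114.32 V.
Secondary of T3: V = 114.32 × 1801/1493 = 137.91 V.
I_load = 137.91/12.4 = 11.122 A, so P_out = 137.91 × 11.122 = 1533.8 W.
All ideal ⇒ P_in = P_out, so I_supply = 1533.8/220 = 6.97 A.

I_supply ≈ 6.97 A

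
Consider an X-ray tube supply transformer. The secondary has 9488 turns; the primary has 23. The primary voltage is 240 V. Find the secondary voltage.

V_s ≈ 99000 V

V_s/V_p = N_s/N_p, so V_s = 240 × 9488/23 = 99000 V.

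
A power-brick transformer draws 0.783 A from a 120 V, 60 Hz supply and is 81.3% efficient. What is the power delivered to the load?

P_in = V_p I_p = 120 × 0.783 = 93.960 W.
P_out = η P_in = 0.813 × 93.960 = 76.4 W.

P_out ≈ 76.4 W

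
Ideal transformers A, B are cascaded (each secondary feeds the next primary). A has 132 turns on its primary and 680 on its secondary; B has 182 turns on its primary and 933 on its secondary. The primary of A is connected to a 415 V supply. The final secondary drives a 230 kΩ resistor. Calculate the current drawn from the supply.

I_supply ≈ 1.26 A

Secondary of A: V = 415.00 × 680/132 = 2137.9 V.
Secondary of B: V = 2137.9 × 933/182 = 10960 V.
I_load = 10960/230000 = 0.047650 A, so P_out = 10960 × 0.047650 = 522.23 W.
All ideal ⇒ P_in = P_out, so I_supply = 522.23/415 = 1.26 A.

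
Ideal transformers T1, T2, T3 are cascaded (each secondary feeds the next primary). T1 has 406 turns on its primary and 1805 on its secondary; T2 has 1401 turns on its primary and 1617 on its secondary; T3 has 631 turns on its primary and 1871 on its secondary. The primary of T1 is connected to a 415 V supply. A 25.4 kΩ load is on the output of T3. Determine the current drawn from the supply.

Secondary of T1: V = 415.00 × 1805/406 = 1845.0 V.
Secondary of T2: V = 1845.0 × 1617/1401 = 2129.5 V.
Secondary of T3: V = 2129.5 × 1871/631 = 6314.2 V.
I_load = 6314.2/25400 = 0.24859 A, so P_out = 6314.2 × 0.24859 = 1569.6 W.
All ideal ⇒ P_in = P_out, so I_supply = 1569.6/415 = 3.78 A.

I_supply ≈ 3.78 A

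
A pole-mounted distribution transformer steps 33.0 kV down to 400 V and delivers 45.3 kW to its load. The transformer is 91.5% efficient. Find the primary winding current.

P_in = P_out/η = 45300/0.915 = 49508 W.
I_p = P_in/V_p = 49508/33000 = 1.50 A.

I_p ≈ 1.50 A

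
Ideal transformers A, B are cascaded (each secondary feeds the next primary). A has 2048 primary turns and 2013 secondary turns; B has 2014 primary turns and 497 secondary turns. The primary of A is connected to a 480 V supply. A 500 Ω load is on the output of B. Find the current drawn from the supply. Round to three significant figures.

After A: V = 480.00 × 2013/2048 = 471.80 V.
After B: V = 471.80 × 497/2014 = 116.43 V.
I_load = 116.43/500 = 0.23285 A, so P_out = 116.43 × 0.23285 = 27.110 W.
All ideal ⇒ P_in = P_out, so I_supply = 27.110/480 = 0.0565 A.

I_supply ≈ 0.0565 A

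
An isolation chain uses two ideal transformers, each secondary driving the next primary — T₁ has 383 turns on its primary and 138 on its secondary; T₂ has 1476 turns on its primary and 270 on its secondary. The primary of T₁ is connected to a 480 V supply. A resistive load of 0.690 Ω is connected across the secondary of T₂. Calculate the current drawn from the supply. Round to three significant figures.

I_supply ≈ 3.02 A

Secondary of T₁: V = 480.00 × 138/383 = 172.95 V.
Secondary of T₂: V = 172.95 × 270/1476 = 31.637 V.
I_load = 31.637/0.690 = 45.851 A, so P_out = 31.637 × 45.851 = 1450.6 W.
All ideal ⇒ P_in = P_out, so I_supply = 1450.6/480 = 3.02 A.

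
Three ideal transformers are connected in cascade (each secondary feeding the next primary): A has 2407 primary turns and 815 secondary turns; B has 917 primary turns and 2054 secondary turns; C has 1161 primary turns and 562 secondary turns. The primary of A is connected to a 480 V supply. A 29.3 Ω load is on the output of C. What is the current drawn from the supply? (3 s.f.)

I_supply ≈ 2.21 A

After A: V = 480.00 × 815/2407 = 162.53 V.
After B: V = 162.53 × 2054/917 = 364.04 V.
After C: V = 364.04 × 562/1161 = 176.22 V.
I_load = 176.22/29.3 = 6.0144 A, so P_out = 176.22 × 6.0144 = 1059.9 W.
All ideal ⇒ P_in = P_out, so I_supply = 1059.9/480 = 2.21 A.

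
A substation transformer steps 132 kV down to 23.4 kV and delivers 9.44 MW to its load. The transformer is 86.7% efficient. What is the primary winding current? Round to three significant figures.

I_p ≈ 82.5 A

P_in = P_out/η = 9.44×10^6/0.867 = 1.0888×10^7 W.
I_p = P_in/V_p = 1.0888×10^7/132000 = 82.5 A.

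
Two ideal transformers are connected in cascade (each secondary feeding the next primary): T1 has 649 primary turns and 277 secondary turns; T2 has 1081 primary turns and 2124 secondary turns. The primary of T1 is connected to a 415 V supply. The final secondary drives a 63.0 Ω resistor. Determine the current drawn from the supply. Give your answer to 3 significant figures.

I_supply ≈ 4.63 A

Secondary of T1: V = 415.00 × 277/649 = 177.13 V.
Secondary of T2: V = 177.13 × 2124/1081 = 348.03 V.
I_load = 348.03/63.0 = 5.5242 A, so P_out = 348.03 × 5.5242 = 1922.6 W.
All ideal ⇒ P_in = P_out, so I_supply = 1922.6/415 = 4.63 A.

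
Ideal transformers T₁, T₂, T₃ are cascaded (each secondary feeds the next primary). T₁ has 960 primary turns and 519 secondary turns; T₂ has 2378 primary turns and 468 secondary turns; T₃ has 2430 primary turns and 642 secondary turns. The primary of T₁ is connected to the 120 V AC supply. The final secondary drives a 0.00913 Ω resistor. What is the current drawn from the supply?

After T₁: V = 120.00 × 519/960 = 64.875 V.
After T₂: V = 64.875 × 468/2378 = 12.768 V.
After T₃: V = 12.768 × 642/2430 = 3.3732 V.
I_load = 3.3732/0.00913 = 369.46 A, so P_out = 3.3732 × 369.46 = 1246.3 W.
All ideal ⇒ P_in = P_out, so I_supply = 1246.3/120 = 10.4 A.

I_supply ≈ 10.4 A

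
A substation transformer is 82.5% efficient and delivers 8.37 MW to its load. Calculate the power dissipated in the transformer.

P_in = P_out/η = 8.37×10^6/0.825 = 1.01455×10^7 W.
P_loss = P_in − P_out = 1.01455×10^7 − 8.37×10^6 = 1.78×10^6 W.

P_loss ≈ 1.78×10^6 W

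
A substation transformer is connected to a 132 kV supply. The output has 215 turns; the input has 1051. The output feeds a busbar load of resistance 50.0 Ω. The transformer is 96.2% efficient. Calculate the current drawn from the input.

I_in ≈ 115 A

V_out = 132000 × 215/1051 = 27003 V.
I_out = V_out/R = 27003/50.0 = 540.06 A.
P_out = V_out I_out = 27003 × 540.06 = 1.4583×10^7 W.
P_in = P_out/η = 1.4583×10^7/0.962 = 1.5159×10^7 W.
I_in = P_in/V_in = 1.5159×10^7/132000 = 115 A.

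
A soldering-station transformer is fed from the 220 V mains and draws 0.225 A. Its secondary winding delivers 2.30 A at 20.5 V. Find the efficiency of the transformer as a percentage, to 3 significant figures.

η ≈ 95.3%

P_in = 220 × 0.225 = 49.5000 W.
P_out = 20.5 × 2.30 = 47.1500 W.
η = P_out/P_in = 47.1500/49.5000 = 0.953.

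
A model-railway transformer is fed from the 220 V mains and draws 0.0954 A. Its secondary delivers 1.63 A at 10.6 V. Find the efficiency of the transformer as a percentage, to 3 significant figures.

η ≈ 82.3%

P_in = 220 × 0.0954 = 20.9880 W.
P_out = 10.6 × 1.63 = 17.2780 W.
η = P_out/P_in = 17.2780/20.9880 = 0.823.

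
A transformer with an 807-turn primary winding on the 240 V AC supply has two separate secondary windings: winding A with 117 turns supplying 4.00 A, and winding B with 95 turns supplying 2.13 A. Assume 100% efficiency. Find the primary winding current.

V_A = 240 × 117/807 = 34.796 V; V_B = 240 × 95/807 = 28.253 V.
P_out = V_A I_A + V_B I_B = 34.796×4.00 + 28.253×2.13 = 139.18 + 60.178 = 199.36 W.
Ideal ⇒ P_in = P_out, so I_p = P_out/V_p = 199.36/240 = 0.831 A.

I_p ≈ 0.831 A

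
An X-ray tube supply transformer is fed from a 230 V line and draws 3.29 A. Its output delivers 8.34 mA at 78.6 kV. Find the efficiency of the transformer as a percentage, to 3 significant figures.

η ≈ 86.6%

P_in = 230 × 3.29 = 756.700 W.
P_out = 78600 × 0.00834 = 655.524 W.
η = P_out/P_in = 655.524/756.700 = 0.866.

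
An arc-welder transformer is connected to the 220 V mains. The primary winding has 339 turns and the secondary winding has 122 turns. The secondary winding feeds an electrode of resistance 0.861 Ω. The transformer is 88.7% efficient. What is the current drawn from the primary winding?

V_s = 220 × 122/339 = 79.174 V.
I_s = V_s/R = 79.174/0.861 = 91.956 A.
P_out = V_s I_s = 79.174 × 91.956 = 7280.5 W.
P_in = P_out/η = 7280.5/0.887 = 8208.0 W.
I_p = P_in/V_p = 8208.0/220 = 37.3 A.

I_p ≈ 37.3 A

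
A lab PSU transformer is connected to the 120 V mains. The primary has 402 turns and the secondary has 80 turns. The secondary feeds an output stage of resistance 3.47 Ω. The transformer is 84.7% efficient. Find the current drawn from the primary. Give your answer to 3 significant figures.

V_s = 120 × 80/402 = 23.881 V.
I_s = V_s/R = 23.881/3.47 = 6.8820 A.
P_out = V_s I_s = 23.881 × 6.8820 = 164.35 W.
P_in = P_out/η = 164.35/0.847 = 194.03 W.
I_p = P_in/V_p = 194.03/120 = 1.62 A.

I_p ≈ 1.62 A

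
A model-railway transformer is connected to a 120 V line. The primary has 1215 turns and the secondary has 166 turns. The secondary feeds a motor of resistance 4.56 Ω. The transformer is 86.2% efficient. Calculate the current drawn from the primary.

I_p ≈ 0.570 A

V_s = 120 × 166/1215 = 16.395 V.
I_s = V_s/R = 16.395/4.56 = 3.5954 A.
P_out = V_s I_s = 16.395 × 3.5954 = 58.947 W.
P_in = P_out/η = 58.947/0.862 = 68.384 W.
I_p = P_in/V_p = 68.384/120 = 0.570 A.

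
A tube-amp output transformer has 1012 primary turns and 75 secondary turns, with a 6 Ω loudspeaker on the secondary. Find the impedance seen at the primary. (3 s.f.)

Z_p = (N_p/N_s)² × Z_s = (1012/75)² × 6 = 1090 Ω.

Z_p ≈ 1090 Ω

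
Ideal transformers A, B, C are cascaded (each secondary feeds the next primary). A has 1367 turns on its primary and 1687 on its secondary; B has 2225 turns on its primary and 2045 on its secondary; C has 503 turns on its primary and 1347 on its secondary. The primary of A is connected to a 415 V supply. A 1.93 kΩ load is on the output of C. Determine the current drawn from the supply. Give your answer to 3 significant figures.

I_supply ≈ 1.98 A

After A: V = 415.00 × 1687/1367 = 512.15 V.
After B: V = 512.15 × 2045/2225 = 470.71 V.
After C: V = 470.71 × 1347/503 = 1260.5 V.
I_load = 1260.5/1930 = 0.65313 A, so P_out = 1260.5 × 0.65313 = 823.30 W.
All ideal ⇒ P_in = P_out, so I_supply = 823.30/415 = 1.98 A.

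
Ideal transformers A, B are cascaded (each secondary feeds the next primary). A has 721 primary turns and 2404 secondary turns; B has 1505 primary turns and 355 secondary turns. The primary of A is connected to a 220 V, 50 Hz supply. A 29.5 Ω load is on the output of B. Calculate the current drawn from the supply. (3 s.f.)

I_supply ≈ 4.61 A

After A: V = 220.00 × 2404/721 = 733.54 V.
After B: V = 733.54 × 355/1505 = 173.03 V.
I_load = 173.03/29.5 = 5.8653 A, so P_out = 173.03 × 5.8653 = 1014.9 W.
All ideal ⇒ P_in = P_out, so I_supply = 1014.9/220 = 4.61 A.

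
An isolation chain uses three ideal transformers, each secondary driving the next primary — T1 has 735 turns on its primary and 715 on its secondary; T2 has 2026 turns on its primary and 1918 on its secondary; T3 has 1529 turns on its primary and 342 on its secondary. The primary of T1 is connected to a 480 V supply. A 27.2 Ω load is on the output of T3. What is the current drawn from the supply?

I_supply ≈ 0.749 A

After T1: V = 480.00 × 715/735 = 466.94 V.
After T2: V = 466.94 × 1918/2026 = 442.05 V.
After T3: V = 442.05 × 342/1529 = 98.875 V.
I_load = 98.875/27.2 = 3.6351 A, so P_out = 98.875 × 3.6351 = 359.42 W.
All ideal ⇒ P_in = P_out, so I_supply = 359.42/480 = 0.749 A.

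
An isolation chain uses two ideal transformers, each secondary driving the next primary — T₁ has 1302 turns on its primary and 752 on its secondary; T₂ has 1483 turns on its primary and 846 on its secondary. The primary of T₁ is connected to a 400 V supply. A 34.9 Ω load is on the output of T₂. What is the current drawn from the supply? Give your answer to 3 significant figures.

I_supply ≈ 1.24 A

Secondary of T₁: V = 400.00 × 752/1302 = 231.03 V.
Secondary of T₂: V = 231.03 × 846/1483 = 131.79 V.
I_load = 131.79/34.9 = 3.7763 A, so P_out = 131.79 × 3.7763 = 497.70 W.
All ideal ⇒ P_in = P_out, so I_supply = 497.70/400 = 1.24 A.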